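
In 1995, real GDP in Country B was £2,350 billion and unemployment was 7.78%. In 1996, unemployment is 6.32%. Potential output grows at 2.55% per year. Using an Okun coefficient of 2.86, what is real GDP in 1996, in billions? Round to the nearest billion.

Δu = 6.32 - 7.78 = -1.46 points.
Okun's law (growth form): g_Y = g_Y* - β × Δu = 2.55 - 2.86 × (-1.46) = 2.55 + 4.1756 = 6.7256%.
Real GDP in the next year = 2350 × (1 + 6.7256/100) = 2350 × 1.067256 ≈ 2508 billion.

£2,508 billion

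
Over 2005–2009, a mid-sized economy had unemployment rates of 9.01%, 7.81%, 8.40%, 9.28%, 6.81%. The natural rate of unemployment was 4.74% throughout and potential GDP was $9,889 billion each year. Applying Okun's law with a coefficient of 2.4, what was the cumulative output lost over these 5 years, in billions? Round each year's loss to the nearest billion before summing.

$4,180 billion

Year 2005: gap = -2.4 × (9.01 - 4.74) = -10.248%, loss ≈ 9889 × 10.248/100 ≈ 1013.
Year 2006: gap = -2.4 × (7.81 - 4.74) = -7.368%, loss ≈ 9889 × 7.368/100 ≈ 729.
Year 2007: gap = -2.4 × (8.4 - 4.74) = -8.784%, loss ≈ 9889 × 8.784/100 ≈ 869.
Year 2008: gap = -2.4 × (9.28 - 4.74) = -10.896%, loss ≈ 9889 × 10.896/100 ≈ 1078.
Year 2009: gap = -2.4 × (6.81 - 4.74) = -4.968%, loss ≈ 9889 × 4.968/100 ≈ 491.
Total lost output = 1013 + 729 + 869 + 1078 + 491 = 4180 billion.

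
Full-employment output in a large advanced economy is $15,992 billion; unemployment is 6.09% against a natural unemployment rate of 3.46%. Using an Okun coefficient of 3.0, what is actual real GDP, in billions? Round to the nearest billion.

Unemployment gap = 6.09 - 3.46 = 2.63 points, so the output gap is -3 × 2.63 = -7.89%.
Actual GDP = 15992 × (1 - 7.89/100) = 15992 × 0.9211 ≈ 14730 billion.

$14,730 billion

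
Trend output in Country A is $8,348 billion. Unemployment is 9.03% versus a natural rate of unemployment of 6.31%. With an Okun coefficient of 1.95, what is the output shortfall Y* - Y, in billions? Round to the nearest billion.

$443 billion

Output gap = -1.95 × (9.03 - 6.31) = -1.95 × 2.72 = -5.304%.
Actual GDP ≈ 8348 × 0.94696 ≈ 7905 billion, so the shortfall is 8348 - 7905 = 443 billion.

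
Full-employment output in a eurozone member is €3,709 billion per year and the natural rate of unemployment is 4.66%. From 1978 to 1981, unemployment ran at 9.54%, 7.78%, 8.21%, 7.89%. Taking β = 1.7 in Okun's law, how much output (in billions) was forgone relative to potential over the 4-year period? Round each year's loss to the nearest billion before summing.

€933 billion

Year 1978: gap = -1.7 × (9.54 - 4.66) = -8.296%, loss ≈ 3709 × 8.296/100 ≈ 308.
Year 1979: gap = -1.7 × (7.78 - 4.66) = -5.304%, loss ≈ 3709 × 5.304/100 ≈ 197.
Year 1980: gap = -1.7 × (8.21 - 4.66) = -6.035%, loss ≈ 3709 × 6.035/100 ≈ 224.
Year 1981: gap = -1.7 × (7.89 - 4.66) = -5.491%, loss ≈ 3709 × 5.491/100 ≈ 204.
Total lost output = 308 + 197 + 224 + 204 = 933 billion.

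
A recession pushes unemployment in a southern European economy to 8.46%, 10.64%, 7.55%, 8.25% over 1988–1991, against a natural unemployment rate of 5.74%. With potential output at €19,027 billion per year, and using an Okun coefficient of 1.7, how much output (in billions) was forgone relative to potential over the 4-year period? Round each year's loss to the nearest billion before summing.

Year 1988: gap = -1.7 × (8.46 - 5.74) = -4.624%, loss ≈ 19027 × 4.624/100 ≈ 880.
Year 1989: gap = -1.7 × (10.64 - 5.74) = -8.33%, loss ≈ 19027 × 8.33/100 ≈ 1585.
Year 1990: gap = -1.7 × (7.55 - 5.74) = -3.077%, loss ≈ 19027 × 3.077/100 ≈ 585.
Year 1991: gap = -1.7 × (8.25 - 5.74) = -4.267%, loss ≈ 19027 × 4.267/100 ≈ 812.
Total lost output = 880 + 1585 + 585 + 812 = 3862 billion.

€3,862 billion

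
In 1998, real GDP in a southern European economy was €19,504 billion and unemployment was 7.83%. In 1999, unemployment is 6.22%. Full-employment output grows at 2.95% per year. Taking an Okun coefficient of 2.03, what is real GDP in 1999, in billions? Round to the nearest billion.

Δu = 6.22 - 7.83 = -1.61 points.
Okun's law (growth form): g_Y = g_Y* - β × Δu = 2.95 - 2.03 × (-1.61) = 2.95 + 3.2683 = 6.2183%.
Real GDP in the next year = 19504 × (1 + 6.2183/100) = 19504 × 1.062183 ≈ 20717 billion.

€20,717 billion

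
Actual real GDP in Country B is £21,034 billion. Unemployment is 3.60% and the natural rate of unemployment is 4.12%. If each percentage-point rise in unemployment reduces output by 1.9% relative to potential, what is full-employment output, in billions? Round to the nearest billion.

Unemployment gap = 3.6 - 4.12 = -0.52 points, so output gap = -1.9 × (-0.52) = 0.988%.
Since Y = Y* × (1 + gap/100), Y* = 21034/1.00988 ≈ 20828 billion.

£20,828 billion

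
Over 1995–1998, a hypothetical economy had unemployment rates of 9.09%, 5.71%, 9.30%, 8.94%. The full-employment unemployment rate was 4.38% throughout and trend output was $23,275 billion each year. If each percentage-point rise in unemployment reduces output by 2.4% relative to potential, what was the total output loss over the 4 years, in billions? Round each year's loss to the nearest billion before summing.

$8,669 billion

Year 1995: gap = -2.4 × (9.09 - 4.38) = -11.304%, loss ≈ 23275 × 11.304/100 ≈ 2631.
Year 1996: gap = -2.4 × (5.71 - 4.38) = -3.192%, loss ≈ 23275 × 3.192/100 ≈ 743.
Year 1997: gap = -2.4 × (9.3 - 4.38) = -11.808%, loss ≈ 23275 × 11.808/100 ≈ 2748.
Year 1998: gap = -2.4 × (8.94 - 4.38) = -10.944%, loss ≈ 23275 × 10.944/100 ≈ 2547.
Total lost output = 2631 + 743 + 2748 + 2547 = 8669 billion.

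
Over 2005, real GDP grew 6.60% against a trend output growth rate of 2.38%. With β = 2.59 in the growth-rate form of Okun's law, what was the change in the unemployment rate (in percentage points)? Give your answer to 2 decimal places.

Growth-rate Okun's law: g_Y = g_Y* - β × Δu, so Δu = (g_Y* - g_Y)/β.
Δu = (2.38 - 6.6)/2.59 = -4.22/2.59 = -1.63 percentage points.

-1.63 percentage points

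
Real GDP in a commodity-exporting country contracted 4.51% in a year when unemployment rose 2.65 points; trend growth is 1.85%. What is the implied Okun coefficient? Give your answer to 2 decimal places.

Growth form: g_Y = g_Y* - β × Δu, so β = (g_Y* - g_Y)/Δu.
β = (1.85 + 4.51)/2.65 = 6.36/2.65 = 2.40.

β ≈ 2.40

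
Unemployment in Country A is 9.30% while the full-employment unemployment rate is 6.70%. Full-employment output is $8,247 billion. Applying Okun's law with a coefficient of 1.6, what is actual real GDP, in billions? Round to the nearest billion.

$7,904 billion

Unemployment gap = 9.3 - 6.7 = 2.6 points, so the output gap is -1.6 × 2.6 = -4.16%.
Actual GDP = 8247 × (1 - 4.16/100) = 8247 × 0.9584 ≈ 7904 billion.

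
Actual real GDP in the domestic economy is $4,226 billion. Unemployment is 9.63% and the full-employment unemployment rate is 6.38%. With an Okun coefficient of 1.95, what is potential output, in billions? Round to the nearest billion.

$4,512 billion

Unemployment gap = 9.63 - 6.38 = 3.25 points, so output gap = -1.95 × 3.25 = -6.3375%.
Since Y = Y* × (1 + gap/100), Y* = 4226/0.936625 ≈ 4512 billion.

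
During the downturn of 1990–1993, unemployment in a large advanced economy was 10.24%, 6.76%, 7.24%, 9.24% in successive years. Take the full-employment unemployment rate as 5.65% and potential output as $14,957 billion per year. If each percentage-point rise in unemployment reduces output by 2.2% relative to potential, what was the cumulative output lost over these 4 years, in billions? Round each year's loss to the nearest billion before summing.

Year 1990: gap = -2.2 × (10.24 - 5.65) = -10.098%, loss ≈ 14957 × 10.098/100 ≈ 1510.
Year 1991: gap = -2.2 × (6.76 - 5.65) = -2.442%, loss ≈ 14957 × 2.442/100 ≈ 365.
Year 1992: gap = -2.2 × (7.24 - 5.65) = -3.498%, loss ≈ 14957 × 3.498/100 ≈ 523.
Year 1993: gap = -2.2 × (9.24 - 5.65) = -7.898%, loss ≈ 14957 × 7.898/100 ≈ 1181.
Total lost output = 1510 + 365 + 523 + 1181 = 3579 billion.

$3,579 billion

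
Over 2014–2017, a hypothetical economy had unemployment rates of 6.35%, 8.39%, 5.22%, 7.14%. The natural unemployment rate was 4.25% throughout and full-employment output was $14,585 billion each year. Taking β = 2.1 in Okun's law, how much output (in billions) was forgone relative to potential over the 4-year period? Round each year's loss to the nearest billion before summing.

Year 2014: gap = -2.1 × (6.35 - 4.25) = -4.41%, loss ≈ 14585 × 4.41/100 ≈ 643.
Year 2015: gap = -2.1 × (8.39 - 4.25) = -8.694%, loss ≈ 14585 × 8.694/100 ≈ 1268.
Year 2016: gap = -2.1 × (5.22 - 4.25) = -2.037%, loss ≈ 14585 × 2.037/100 ≈ 297.
Year 2017: gap = -2.1 × (7.14 - 4.25) = -6.069%, loss ≈ 14585 × 6.069/100 ≈ 885.
Total lost output = 643 + 1268 + 297 + 885 = 3093 billion.

$3,093 billion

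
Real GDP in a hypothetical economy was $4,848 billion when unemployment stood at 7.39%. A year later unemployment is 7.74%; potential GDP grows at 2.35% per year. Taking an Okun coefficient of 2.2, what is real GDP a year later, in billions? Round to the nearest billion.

Δu = 7.74 - 7.39 = 0.35 points.
Okun's law (growth form): g_Y = g_Y* - β × Δu = 2.35 - 2.2 × (0.35) = 2.35 - 0.77 = 1.58%.
Real GDP in the next year = 4848 × (1 + 1.58/100) = 4848 × 1.0158 ≈ 4925 billion.

$4,925 billion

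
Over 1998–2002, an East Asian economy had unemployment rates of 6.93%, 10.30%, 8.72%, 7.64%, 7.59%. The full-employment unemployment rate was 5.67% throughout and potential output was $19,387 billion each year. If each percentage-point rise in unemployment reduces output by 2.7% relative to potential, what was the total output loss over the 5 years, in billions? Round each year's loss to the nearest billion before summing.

Year 1998: gap = -2.7 × (6.93 - 5.67) = -3.402%, loss ≈ 19387 × 3.402/100 ≈ 660.
Year 1999: gap = -2.7 × (10.3 - 5.67) = -12.501%, loss ≈ 19387 × 12.501/100 ≈ 2424.
Year 2000: gap = -2.7 × (8.72 - 5.67) = -8.235%, loss ≈ 19387 × 8.235/100 ≈ 1597.
Year 2001: gap = -2.7 × (7.64 - 5.67) = -5.319%, loss ≈ 19387 × 5.319/100 ≈ 1031.
Year 2002: gap = -2.7 × (7.59 - 5.67) = -5.184%, loss ≈ 19387 × 5.184/100 ≈ 1005.
Total lost output = 660 + 2424 + 1597 + 1031 + 1005 = 6717 billion.

$6,717 billion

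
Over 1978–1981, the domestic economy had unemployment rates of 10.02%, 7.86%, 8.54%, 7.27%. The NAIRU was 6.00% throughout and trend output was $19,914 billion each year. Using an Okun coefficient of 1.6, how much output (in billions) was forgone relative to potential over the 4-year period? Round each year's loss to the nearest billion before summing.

$3,088 billion

Year 1978: gap = -1.6 × (10.02 - 6) = -6.432%, loss ≈ 19914 × 6.432/100 ≈ 1281.
Year 1979: gap = -1.6 × (7.86 - 6) = -2.976%, loss ≈ 19914 × 2.976/100 ≈ 593.
Year 1980: gap = -1.6 × (8.54 - 6) = -4.064%, loss ≈ 19914 × 4.064/100 ≈ 809.
Year 1981: gap = -1.6 × (7.27 - 6) = -2.032%, loss ≈ 19914 × 2.032/100 ≈ 405.
Total lost output = 1281 + 593 + 809 + 405 = 3088 billion.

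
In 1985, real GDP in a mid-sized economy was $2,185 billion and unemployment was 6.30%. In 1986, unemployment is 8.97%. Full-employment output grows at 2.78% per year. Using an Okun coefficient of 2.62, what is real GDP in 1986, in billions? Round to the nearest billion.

$2,093 billion

Δu = 8.97 - 6.3 = 2.67 points.
Okun's law (growth form): g_Y = g_Y* - β × Δu = 2.78 - 2.62 × (2.67) = 2.78 - 6.9954 = -4.2154%.
Real GDP in the next year = 2185 × (1 - 4.2154/100) = 2185 × 0.957846 ≈ 2093 billion.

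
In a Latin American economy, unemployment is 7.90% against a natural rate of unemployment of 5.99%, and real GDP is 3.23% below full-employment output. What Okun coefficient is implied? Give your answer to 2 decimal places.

β ≈ 1.69

Okun's law: output gap = -β × (u - u*).
-3.23 = -β × (7.9 - 5.99) = -β × 1.91, so β = 3.23/1.91 = 1.69.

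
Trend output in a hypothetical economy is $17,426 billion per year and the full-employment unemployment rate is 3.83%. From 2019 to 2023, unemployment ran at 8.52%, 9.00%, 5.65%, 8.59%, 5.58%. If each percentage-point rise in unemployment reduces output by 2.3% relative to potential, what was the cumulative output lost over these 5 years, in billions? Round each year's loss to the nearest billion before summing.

Year 2019: gap = -2.3 × (8.52 - 3.83) = -10.787%, loss ≈ 17426 × 10.787/100 ≈ 1880.
Year 2020: gap = -2.3 × (9 - 3.83) = -11.891%, loss ≈ 17426 × 11.891/100 ≈ 2072.
Year 2021: gap = -2.3 × (5.65 - 3.83) = -4.186%, loss ≈ 17426 × 4.186/100 ≈ 729.
Year 2022: gap = -2.3 × (8.59 - 3.83) = -10.948%, loss ≈ 17426 × 10.948/100 ≈ 1908.
Year 2023: gap = -2.3 × (5.58 - 3.83) = -4.025%, loss ≈ 17426 × 4.025/100 ≈ 701.
Total lost output = 1880 + 2072 + 729 + 1908 + 701 = 7290 billion.

$7,290 billion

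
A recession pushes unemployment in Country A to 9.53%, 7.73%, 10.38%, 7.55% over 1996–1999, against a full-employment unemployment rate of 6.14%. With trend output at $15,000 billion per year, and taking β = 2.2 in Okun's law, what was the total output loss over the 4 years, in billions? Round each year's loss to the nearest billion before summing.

$3,508 billion

Year 1996: gap = -2.2 × (9.53 - 6.14) = -7.458%, loss ≈ 15000 × 7.458/100 ≈ 1119.
Year 1997: gap = -2.2 × (7.73 - 6.14) = -3.498%, loss ≈ 15000 × 3.498/100 ≈ 525.
Year 1998: gap = -2.2 × (10.38 - 6.14) = -9.328%, loss ≈ 15000 × 9.328/100 ≈ 1399.
Year 1999: gap = -2.2 × (7.55 - 6.14) = -3.102%, loss ≈ 15000 × 3.102/100 ≈ 465.
Total lost output = 1119 + 525 + 1399 + 465 = 3508 billion.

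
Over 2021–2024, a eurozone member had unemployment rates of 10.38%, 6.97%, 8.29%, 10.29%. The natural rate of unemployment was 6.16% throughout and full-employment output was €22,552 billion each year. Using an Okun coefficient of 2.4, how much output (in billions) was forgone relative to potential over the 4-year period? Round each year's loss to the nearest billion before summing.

Year 2021: gap = -2.4 × (10.38 - 6.16) = -10.128%, loss ≈ 22552 × 10.128/100 ≈ 2284.
Year 2022: gap = -2.4 × (6.97 - 6.16) = -1.944%, loss ≈ 22552 × 1.944/100 ≈ 438.
Year 2023: gap = -2.4 × (8.29 - 6.16) = -5.112%, loss ≈ 22552 × 5.112/100 ≈ 1153.
Year 2024: gap = -2.4 × (10.29 - 6.16) = -9.912%, loss ≈ 22552 × 9.912/100 ≈ 2235.
Total lost output = 2284 + 438 + 1153 + 2235 = 6110 billion.

€6,110 billion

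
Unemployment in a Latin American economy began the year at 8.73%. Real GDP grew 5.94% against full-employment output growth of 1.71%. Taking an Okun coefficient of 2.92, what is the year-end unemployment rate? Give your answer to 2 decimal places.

7.28%

Growth-rate Okun's law: g_Y = g_Y* - β × Δu, so Δu = (g_Y* - g_Y)/β.
Δu = (1.71 - 5.94)/2.92 = -4.23/2.92 = -1.45 percentage points.
Year-end unemployment = 8.73 - 1.45 = 7.28%.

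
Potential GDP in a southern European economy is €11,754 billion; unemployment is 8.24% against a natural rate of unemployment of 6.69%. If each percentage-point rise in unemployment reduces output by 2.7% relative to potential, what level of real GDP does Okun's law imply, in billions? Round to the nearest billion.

€11,262 billion

Unemployment gap = 8.24 - 6.69 = 1.55 points, so the output gap is -2.7 × 1.55 = -4.185%.
Actual GDP = 11754 × (1 - 4.185/100) = 11754 × 0.95815 ≈ 11262 billion.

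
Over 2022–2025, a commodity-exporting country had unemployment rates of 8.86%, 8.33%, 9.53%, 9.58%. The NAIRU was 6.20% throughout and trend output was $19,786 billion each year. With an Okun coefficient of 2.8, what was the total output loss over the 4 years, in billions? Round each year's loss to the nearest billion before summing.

Year 2022: gap = -2.8 × (8.86 - 6.2) = -7.448%, loss ≈ 19786 × 7.448/100 ≈ 1474.
Year 2023: gap = -2.8 × (8.33 - 6.2) = -5.964%, loss ≈ 19786 × 5.964/100 ≈ 1180.
Year 2024: gap = -2.8 × (9.53 - 6.2) = -9.324%, loss ≈ 19786 × 9.324/100 ≈ 1845.
Year 2025: gap = -2.8 × (9.58 - 6.2) = -9.464%, loss ≈ 19786 × 9.464/100 ≈ 1873.
Total lost output = 1474 + 1180 + 1845 + 1873 = 6372 billion.

$6,372 billion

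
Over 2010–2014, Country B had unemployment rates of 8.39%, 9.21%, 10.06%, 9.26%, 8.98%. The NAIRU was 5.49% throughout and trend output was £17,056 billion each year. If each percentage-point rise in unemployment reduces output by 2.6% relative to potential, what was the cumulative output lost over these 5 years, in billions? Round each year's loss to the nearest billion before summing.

Year 2010: gap = -2.6 × (8.39 - 5.49) = -7.54%, loss ≈ 17056 × 7.54/100 ≈ 1286.
Year 2011: gap = -2.6 × (9.21 - 5.49) = -9.672%, loss ≈ 17056 × 9.672/100 ≈ 1650.
Year 2012: gap = -2.6 × (10.06 - 5.49) = -11.882%, loss ≈ 17056 × 11.882/100 ≈ 2027.
Year 2013: gap = -2.6 × (9.26 - 5.49) = -9.802%, loss ≈ 17056 × 9.802/100 ≈ 1672.
Year 2014: gap = -2.6 × (8.98 - 5.49) = -9.074%, loss ≈ 17056 × 9.074/100 ≈ 1548.
Total lost output = 1286 + 1650 + 2027 + 1672 + 1548 = 8183 billion.

£8,183 billion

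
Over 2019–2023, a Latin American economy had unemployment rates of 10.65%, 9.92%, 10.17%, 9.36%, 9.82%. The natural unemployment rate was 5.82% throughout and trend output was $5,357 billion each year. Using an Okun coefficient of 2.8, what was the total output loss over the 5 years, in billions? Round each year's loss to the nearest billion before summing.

$3,122 billion

Year 2019: gap = -2.8 × (10.65 - 5.82) = -13.524%, loss ≈ 5357 × 13.524/100 ≈ 724.
Year 2020: gap = -2.8 × (9.92 - 5.82) = -11.48%, loss ≈ 5357 × 11.48/100 ≈ 615.
Year 2021: gap = -2.8 × (10.17 - 5.82) = -12.18%, loss ≈ 5357 × 12.18/100 ≈ 652.
Year 2022: gap = -2.8 × (9.36 - 5.82) = -9.912%, loss ≈ 5357 × 9.912/100 ≈ 531.
Year 2023: gap = -2.8 × (9.82 - 5.82) = -11.2%, loss ≈ 5357 × 11.2/100 ≈ 600.
Total lost output = 724 + 615 + 652 + 531 + 600 = 3122 billion.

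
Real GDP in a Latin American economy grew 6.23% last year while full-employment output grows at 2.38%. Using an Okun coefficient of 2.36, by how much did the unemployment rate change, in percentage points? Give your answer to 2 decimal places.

-1.63 percentage points

Growth-rate Okun's law: g_Y = g_Y* - β × Δu, so Δu = (g_Y* - g_Y)/β.
Δu = (2.38 - 6.23)/2.36 = -3.85/2.36 = -1.63 percentage points.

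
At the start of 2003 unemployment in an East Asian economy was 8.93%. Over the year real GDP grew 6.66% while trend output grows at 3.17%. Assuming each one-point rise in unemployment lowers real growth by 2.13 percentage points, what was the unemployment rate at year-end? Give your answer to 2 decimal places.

Growth-rate Okun's law: g_Y = g_Y* - β × Δu, so Δu = (g_Y* - g_Y)/β.
Δu = (3.17 - 6.66)/2.13 = -3.49/2.13 = -1.64 percentage points.
Year-end unemployment = 8.93 - 1.64 = 7.29%.

7.29%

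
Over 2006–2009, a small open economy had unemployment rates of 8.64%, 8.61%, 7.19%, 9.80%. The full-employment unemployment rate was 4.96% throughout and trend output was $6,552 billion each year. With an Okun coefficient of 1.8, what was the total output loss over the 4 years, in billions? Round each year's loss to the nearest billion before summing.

Year 2006: gap = -1.8 × (8.64 - 4.96) = -6.624%, loss ≈ 6552 × 6.624/100 ≈ 434.
Year 2007: gap = -1.8 × (8.61 - 4.96) = -6.57%, loss ≈ 6552 × 6.57/100 ≈ 430.
Year 2008: gap = -1.8 × (7.19 - 4.96) = -4.014%, loss ≈ 6552 × 4.014/100 ≈ 263.
Year 2009: gap = -1.8 × (9.8 - 4.96) = -8.712%, loss ≈ 6552 × 8.712/100 ≈ 571.
Total lost output = 434 + 430 + 263 + 571 = 1698 billion.

$1,698 billion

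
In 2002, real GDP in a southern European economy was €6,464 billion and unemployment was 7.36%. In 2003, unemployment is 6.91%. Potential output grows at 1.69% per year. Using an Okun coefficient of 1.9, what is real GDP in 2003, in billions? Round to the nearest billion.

€6,629 billion

Δu = 6.91 - 7.36 = -0.45 points.
Okun's law (growth form): g_Y = g_Y* - β × Δu = 1.69 - 1.9 × (-0.45) = 1.69 + 0.855 = 2.545%.
Real GDP in the next year = 6464 × (1 + 2.545/100) = 6464 × 1.02545 ≈ 6629 billion.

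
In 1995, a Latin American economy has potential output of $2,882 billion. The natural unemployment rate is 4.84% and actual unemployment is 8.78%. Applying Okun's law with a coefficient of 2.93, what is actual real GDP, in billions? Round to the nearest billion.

$2,549 billion

Unemployment gap = 8.78 - 4.84 = 3.94 points, so the output gap is -2.93 × 3.94 = -11.5442%.
Actual GDP = 2882 × (1 - 11.5442/100) = 2882 × 0.884558 ≈ 2549 billion.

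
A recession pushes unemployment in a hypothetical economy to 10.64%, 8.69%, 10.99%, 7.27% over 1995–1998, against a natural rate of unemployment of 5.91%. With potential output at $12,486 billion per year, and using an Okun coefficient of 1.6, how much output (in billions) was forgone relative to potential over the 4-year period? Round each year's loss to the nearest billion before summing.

Year 1995: gap = -1.6 × (10.64 - 5.91) = -7.568%, loss ≈ 12486 × 7.568/100 ≈ 945.
Year 1996: gap = -1.6 × (8.69 - 5.91) = -4.448%, loss ≈ 12486 × 4.448/100 ≈ 555.
Year 1997: gap = -1.6 × (10.99 - 5.91) = -8.128%, loss ≈ 12486 × 8.128/100 ≈ 1015.
Year 1998: gap = -1.6 × (7.27 - 5.91) = -2.176%, loss ≈ 12486 × 2.176/100 ≈ 272.
Total lost output = 945 + 555 + 1015 + 272 = 2787 billion.

$2,787 billion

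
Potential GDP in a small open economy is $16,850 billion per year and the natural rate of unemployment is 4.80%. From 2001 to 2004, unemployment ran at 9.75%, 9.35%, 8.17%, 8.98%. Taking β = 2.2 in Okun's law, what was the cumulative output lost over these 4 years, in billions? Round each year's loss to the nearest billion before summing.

$6,321 billion

Year 2001: gap = -2.2 × (9.75 - 4.8) = -10.89%, loss ≈ 16850 × 10.89/100 ≈ 1835.
Year 2002: gap = -2.2 × (9.35 - 4.8) = -10.01%, loss ≈ 16850 × 10.01/100 ≈ 1687.
Year 2003: gap = -2.2 × (8.17 - 4.8) = -7.414%, loss ≈ 16850 × 7.414/100 ≈ 1249.
Year 2004: gap = -2.2 × (8.98 - 4.8) = -9.196%, loss ≈ 16850 × 9.196/100 ≈ 1550.
Total lost output = 1835 + 1687 + 1249 + 1550 = 6321 billion.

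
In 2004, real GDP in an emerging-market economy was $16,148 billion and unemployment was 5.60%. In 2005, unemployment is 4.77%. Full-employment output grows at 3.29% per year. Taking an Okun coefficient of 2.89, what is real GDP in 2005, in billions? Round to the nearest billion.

$17,067 billion

Δu = 4.77 - 5.6 = -0.83 points.
Okun's law (growth form): g_Y = g_Y* - β × Δu = 3.29 - 2.89 × (-0.83) = 3.29 + 2.3987 = 5.6887%.
Real GDP in the next year = 16148 × (1 + 5.6887/100) = 16148 × 1.056887 ≈ 17067 billion.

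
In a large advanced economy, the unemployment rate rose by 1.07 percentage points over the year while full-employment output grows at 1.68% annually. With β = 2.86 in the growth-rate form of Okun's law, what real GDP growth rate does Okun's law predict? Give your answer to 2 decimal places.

-1.38%

Growth-rate Okun's law: g_Y = g_Y* - β × Δu.
g_Y = 1.68 - 2.86 × (1.07) = 1.68 - 3.0602 = -1.3802%, i.e. -1.38% to 2 d.p.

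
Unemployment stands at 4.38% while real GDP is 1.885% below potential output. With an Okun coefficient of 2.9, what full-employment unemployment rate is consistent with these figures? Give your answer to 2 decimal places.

3.73%

From Okun's law, u - u* = -(output gap)/β = -(-1.885)/2.9 = 0.65 points.
So u* = 4.38 - 0.65 = 3.73%.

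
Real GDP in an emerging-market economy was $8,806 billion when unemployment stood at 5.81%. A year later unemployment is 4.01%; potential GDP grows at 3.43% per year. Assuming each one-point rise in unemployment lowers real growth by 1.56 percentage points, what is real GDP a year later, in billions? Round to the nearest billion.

$9,355 billion

Δu = 4.01 - 5.81 = -1.8 points.
Okun's law (growth form): g_Y = g_Y* - β × Δu = 3.43 - 1.56 × (-1.80) = 3.43 + 2.808 = 6.238%.
Real GDP in the next year = 8806 × (1 + 6.238/100) = 8806 × 1.06238 ≈ 9355 billion.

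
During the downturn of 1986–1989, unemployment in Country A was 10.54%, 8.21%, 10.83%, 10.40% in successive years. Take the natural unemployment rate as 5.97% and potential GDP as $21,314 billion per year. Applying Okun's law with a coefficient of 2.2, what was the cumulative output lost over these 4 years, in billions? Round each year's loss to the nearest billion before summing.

Year 1986: gap = -2.2 × (10.54 - 5.97) = -10.054%, loss ≈ 21314 × 10.054/100 ≈ 2143.
Year 1987: gap = -2.2 × (8.21 - 5.97) = -4.928%, loss ≈ 21314 × 4.928/100 ≈ 1050.
Year 1988: gap = -2.2 × (10.83 - 5.97) = -10.692%, loss ≈ 21314 × 10.692/100 ≈ 2279.
Year 1989: gap = -2.2 × (10.4 - 5.97) = -9.746%, loss ≈ 21314 × 9.746/100 ≈ 2077.
Total lost output = 2143 + 1050 + 2279 + 2077 = 7549 billion.

$7,549 billion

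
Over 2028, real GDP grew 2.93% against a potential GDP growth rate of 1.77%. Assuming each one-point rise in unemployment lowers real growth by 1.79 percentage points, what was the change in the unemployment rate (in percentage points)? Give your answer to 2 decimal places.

-0.65 percentage points

Growth-rate Okun's law: g_Y = g_Y* - β × Δu, so Δu = (g_Y* - g_Y)/β.
Δu = (1.77 - 2.93)/1.79 = -1.16/1.79 = -0.65 percentage points.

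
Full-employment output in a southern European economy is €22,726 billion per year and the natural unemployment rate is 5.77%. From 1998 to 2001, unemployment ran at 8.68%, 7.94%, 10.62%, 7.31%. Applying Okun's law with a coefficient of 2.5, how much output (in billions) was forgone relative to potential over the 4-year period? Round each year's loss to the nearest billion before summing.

€6,517 billion

Year 1998: gap = -2.5 × (8.68 - 5.77) = -7.275%, loss ≈ 22726 × 7.275/100 ≈ 1653.
Year 1999: gap = -2.5 × (7.94 - 5.77) = -5.425%, loss ≈ 22726 × 5.425/100 ≈ 1233.
Year 2000: gap = -2.5 × (10.62 - 5.77) = -12.125%, loss ≈ 22726 × 12.125/100 ≈ 2756.
Year 2001: gap = -2.5 × (7.31 - 5.77) = -3.85%, loss ≈ 22726 × 3.85/100 ≈ 875.
Total lost output = 1653 + 1233 + 2756 + 875 = 6517 billion.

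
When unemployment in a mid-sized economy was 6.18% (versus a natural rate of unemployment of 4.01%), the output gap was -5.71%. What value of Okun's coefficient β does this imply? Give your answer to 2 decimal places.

β ≈ 2.63

Okun's law: output gap = -β × (u - u*).
-5.71 = -β × (6.18 - 4.01) = -β × 2.17, so β = 5.71/2.17 = 2.63.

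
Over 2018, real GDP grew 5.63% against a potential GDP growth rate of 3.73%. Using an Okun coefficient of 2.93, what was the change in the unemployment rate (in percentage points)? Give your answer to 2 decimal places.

-0.65 percentage points

Growth-rate Okun's law: g_Y = g_Y* - β × Δu, so Δu = (g_Y* - g_Y)/β.
Δu = (3.73 - 5.63)/2.93 = -1.9/2.93 = -0.65 percentage points.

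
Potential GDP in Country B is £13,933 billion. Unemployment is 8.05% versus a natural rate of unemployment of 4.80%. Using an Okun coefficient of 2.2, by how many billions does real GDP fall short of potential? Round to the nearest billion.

£996 billion

Output gap = -2.2 × (8.05 - 4.8) = -2.2 × 3.25 = -7.15%.
Actual GDP ≈ 13933 × 0.9285 ≈ 12937 billion, so the shortfall is 13933 - 12937 = 996 billion.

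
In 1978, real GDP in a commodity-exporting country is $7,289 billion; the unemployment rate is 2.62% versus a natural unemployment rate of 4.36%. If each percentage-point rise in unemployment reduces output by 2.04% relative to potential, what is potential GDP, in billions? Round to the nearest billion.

$7,039 billion

Unemployment gap = 2.62 - 4.36 = -1.74 points, so output gap = -2.04 × (-1.74) = 3.5496%.
Since Y = Y* × (1 + gap/100), Y* = 7289/1.035496 ≈ 7039 billion.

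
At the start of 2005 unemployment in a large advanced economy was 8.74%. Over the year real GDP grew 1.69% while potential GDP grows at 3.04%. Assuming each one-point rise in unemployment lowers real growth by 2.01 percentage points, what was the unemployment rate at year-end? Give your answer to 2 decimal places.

9.41%

Growth-rate Okun's law: g_Y = g_Y* - β × Δu, so Δu = (g_Y* - g_Y)/β.
Δu = (3.04 - 1.69)/2.01 = 1.35/2.01 = 0.67 percentage points.
Year-end unemployment = 8.74 + 0.67 = 9.41%.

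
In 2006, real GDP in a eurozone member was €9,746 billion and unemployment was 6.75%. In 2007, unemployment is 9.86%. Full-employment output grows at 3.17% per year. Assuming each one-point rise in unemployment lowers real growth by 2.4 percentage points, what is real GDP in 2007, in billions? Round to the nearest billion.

€9,328 billion

Δu = 9.86 - 6.75 = 3.11 points.
Okun's law (growth form): g_Y = g_Y* - β × Δu = 3.17 - 2.4 × (3.11) = 3.17 - 7.464 = -4.294%.
Real GDP in the next year = 9746 × (1 - 4.294/100) = 9746 × 0.95706 ≈ 9328 billion.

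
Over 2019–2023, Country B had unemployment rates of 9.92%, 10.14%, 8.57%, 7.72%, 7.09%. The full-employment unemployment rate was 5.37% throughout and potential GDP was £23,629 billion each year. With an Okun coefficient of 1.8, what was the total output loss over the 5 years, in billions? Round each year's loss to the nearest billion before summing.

£7,057 billion

Year 2019: gap = -1.8 × (9.92 - 5.37) = -8.19%, loss ≈ 23629 × 8.19/100 ≈ 1935.
Year 2020: gap = -1.8 × (10.14 - 5.37) = -8.586%, loss ≈ 23629 × 8.586/100 ≈ 2029.
Year 2021: gap = -1.8 × (8.57 - 5.37) = -5.76%, loss ≈ 23629 × 5.76/100 ≈ 1361.
Year 2022: gap = -1.8 × (7.72 - 5.37) = -4.23%, loss ≈ 23629 × 4.23/100 ≈ 1000.
Year 2023: gap = -1.8 × (7.09 - 5.37) = -3.096%, loss ≈ 23629 × 3.096/100 ≈ 732.
Total lost output = 1935 + 2029 + 1361 + 1000 + 732 = 7057 billion.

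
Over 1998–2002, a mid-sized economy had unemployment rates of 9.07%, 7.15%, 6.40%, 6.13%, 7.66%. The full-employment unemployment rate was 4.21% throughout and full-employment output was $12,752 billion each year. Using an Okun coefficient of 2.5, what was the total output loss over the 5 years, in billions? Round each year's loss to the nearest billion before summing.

Year 1998: gap = -2.5 × (9.07 - 4.21) = -12.15%, loss ≈ 12752 × 12.15/100 ≈ 1549.
Year 1999: gap = -2.5 × (7.15 - 4.21) = -7.35%, loss ≈ 12752 × 7.35/100 ≈ 937.
Year 2000: gap = -2.5 × (6.4 - 4.21) = -5.475%, loss ≈ 12752 × 5.475/100 ≈ 698.
Year 2001: gap = -2.5 × (6.13 - 4.21) = -4.8%, loss ≈ 12752 × 4.8/100 ≈ 612.
Year 2002: gap = -2.5 × (7.66 - 4.21) = -8.625%, loss ≈ 12752 × 8.625/100 ≈ 1100.
Total lost output = 1549 + 937 + 698 + 612 + 1100 = 4896 billion.

$4,896 billion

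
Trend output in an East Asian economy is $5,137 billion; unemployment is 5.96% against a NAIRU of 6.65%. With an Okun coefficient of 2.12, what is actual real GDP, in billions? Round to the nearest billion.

$5,212 billion

Unemployment gap = 5.96 - 6.65 = -0.69 points, so the output gap is -2.12 × (-0.69) = 1.4628%.
Actual GDP = 5137 × (1 + 1.4628/100) = 5137 × 1.014628 ≈ 5212 billion.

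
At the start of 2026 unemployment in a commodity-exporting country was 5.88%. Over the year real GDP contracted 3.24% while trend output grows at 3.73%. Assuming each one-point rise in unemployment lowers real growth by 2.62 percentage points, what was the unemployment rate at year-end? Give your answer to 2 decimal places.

Growth-rate Okun's law: g_Y = g_Y* - β × Δu, so Δu = (g_Y* - g_Y)/β.
Δu = (3.73 + 3.24)/2.62 = 6.97/2.62 = 2.66 percentage points.
Year-end unemployment = 5.88 + 2.66 = 8.54%.

8.54%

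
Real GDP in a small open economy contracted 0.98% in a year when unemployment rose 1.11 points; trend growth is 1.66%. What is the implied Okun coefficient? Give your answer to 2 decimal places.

β ≈ 2.38

Growth form: g_Y = g_Y* - β × Δu, so β = (g_Y* - g_Y)/Δu.
β = (1.66 + 0.98)/1.11 = 2.64/1.11 = 2.38.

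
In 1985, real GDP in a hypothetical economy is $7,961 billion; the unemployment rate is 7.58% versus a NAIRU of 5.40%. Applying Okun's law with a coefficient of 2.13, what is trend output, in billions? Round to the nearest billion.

Unemployment gap = 7.58 - 5.4 = 2.18 points, so output gap = -2.13 × 2.18 = -4.6434%.
Since Y = Y* × (1 + gap/100), Y* = 7961/0.953566 ≈ 8349 billion.

$8,349 billion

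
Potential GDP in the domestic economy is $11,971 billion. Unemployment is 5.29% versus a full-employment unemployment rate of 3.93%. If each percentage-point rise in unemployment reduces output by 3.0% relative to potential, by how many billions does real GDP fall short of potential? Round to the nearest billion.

Output gap = -3.0 × (5.29 - 3.93) = -3 × 1.36 = -4.08%.
Actual GDP ≈ 11971 × 0.9592 ≈ 11483 billion, so the shortfall is 11971 - 11483 = 488 billion.

$488 billion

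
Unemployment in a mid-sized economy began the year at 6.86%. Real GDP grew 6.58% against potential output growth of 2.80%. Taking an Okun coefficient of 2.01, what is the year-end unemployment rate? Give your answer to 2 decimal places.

Growth-rate Okun's law: g_Y = g_Y* - β × Δu, so Δu = (g_Y* - g_Y)/β.
Δu = (2.8 - 6.58)/2.01 = -3.78/2.01 = -1.88 percentage points.
Year-end unemployment = 6.86 - 1.88 = 4.98%.

4.98%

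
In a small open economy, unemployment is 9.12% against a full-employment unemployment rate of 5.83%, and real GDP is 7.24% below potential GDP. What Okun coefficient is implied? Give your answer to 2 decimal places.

Okun's law: output gap = -β × (u - u*).
-7.24 = -β × (9.12 - 5.83) = -β × 3.29, so β = 7.24/3.29 = 2.20.

β ≈ 2.20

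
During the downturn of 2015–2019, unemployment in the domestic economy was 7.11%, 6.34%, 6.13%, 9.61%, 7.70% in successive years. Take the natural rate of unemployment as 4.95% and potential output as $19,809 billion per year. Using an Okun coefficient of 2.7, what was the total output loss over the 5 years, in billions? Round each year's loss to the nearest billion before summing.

$6,492 billion

Year 2015: gap = -2.7 × (7.11 - 4.95) = -5.832%, loss ≈ 19809 × 5.832/100 ≈ 1155.
Year 2016: gap = -2.7 × (6.34 - 4.95) = -3.753%, loss ≈ 19809 × 3.753/100 ≈ 743.
Year 2017: gap = -2.7 × (6.13 - 4.95) = -3.186%, loss ≈ 19809 × 3.186/100 ≈ 631.
Year 2018: gap = -2.7 × (9.61 - 4.95) = -12.582%, loss ≈ 19809 × 12.582/100 ≈ 2492.
Year 2019: gap = -2.7 × (7.7 - 4.95) = -7.425%, loss ≈ 19809 × 7.425/100 ≈ 1471.
Total lost output = 1155 + 743 + 631 + 2492 + 1471 = 6492 billion.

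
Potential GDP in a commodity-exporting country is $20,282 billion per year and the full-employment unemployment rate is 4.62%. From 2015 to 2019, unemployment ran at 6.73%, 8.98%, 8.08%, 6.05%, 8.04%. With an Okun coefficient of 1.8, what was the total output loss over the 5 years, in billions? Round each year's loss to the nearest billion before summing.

$5,396 billion

Year 2015: gap = -1.8 × (6.73 - 4.62) = -3.798%, loss ≈ 20282 × 3.798/100 ≈ 770.
Year 2016: gap = -1.8 × (8.98 - 4.62) = -7.848%, loss ≈ 20282 × 7.848/100 ≈ 1592.
Year 2017: gap = -1.8 × (8.08 - 4.62) = -6.228%, loss ≈ 20282 × 6.228/100 ≈ 1263.
Year 2018: gap = -1.8 × (6.05 - 4.62) = -2.574%, loss ≈ 20282 × 2.574/100 ≈ 522.
Year 2019: gap = -1.8 × (8.04 - 4.62) = -6.156%, loss ≈ 20282 × 6.156/100 ≈ 1249.
Total lost output = 770 + 1592 + 1263 + 522 + 1249 = 5396 billion.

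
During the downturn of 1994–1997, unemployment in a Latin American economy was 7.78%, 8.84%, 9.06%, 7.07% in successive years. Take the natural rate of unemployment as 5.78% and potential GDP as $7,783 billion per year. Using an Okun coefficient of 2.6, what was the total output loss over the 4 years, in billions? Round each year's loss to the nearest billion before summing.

Year 1994: gap = -2.6 × (7.78 - 5.78) = -5.2%, loss ≈ 7783 × 5.2/100 ≈ 405.
Year 1995: gap = -2.6 × (8.84 - 5.78) = -7.956%, loss ≈ 7783 × 7.956/100 ≈ 619.
Year 1996: gap = -2.6 × (9.06 - 5.78) = -8.528%, loss ≈ 7783 × 8.528/100 ≈ 664.
Year 1997: gap = -2.6 × (7.07 - 5.78) = -3.354%, loss ≈ 7783 × 3.354/100 ≈ 261.
Total lost output = 405 + 619 + 664 + 261 = 1949 billion.

$1,949 billion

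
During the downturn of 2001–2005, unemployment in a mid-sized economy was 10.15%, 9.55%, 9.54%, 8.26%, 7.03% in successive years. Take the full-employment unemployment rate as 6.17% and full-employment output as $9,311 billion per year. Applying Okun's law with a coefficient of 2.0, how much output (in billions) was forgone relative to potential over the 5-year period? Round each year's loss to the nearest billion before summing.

$2,547 billion

Year 2001: gap = -2.0 × (10.15 - 6.17) = -7.96%, loss ≈ 9311 × 7.96/100 ≈ 741.
Year 2002: gap = -2.0 × (9.55 - 6.17) = -6.76%, loss ≈ 9311 × 6.76/100 ≈ 629.
Year 2003: gap = -2.0 × (9.54 - 6.17) = -6.74%, loss ≈ 9311 × 6.74/100 ≈ 628.
Year 2004: gap = -2.0 × (8.26 - 6.17) = -4.18%, loss ≈ 9311 × 4.18/100 ≈ 389.
Year 2005: gap = -2.0 × (7.03 - 6.17) = -1.72%, loss ≈ 9311 × 1.72/100 ≈ 160.
Total lost output = 741 + 629 + 628 + 389 + 160 = 2547 billion.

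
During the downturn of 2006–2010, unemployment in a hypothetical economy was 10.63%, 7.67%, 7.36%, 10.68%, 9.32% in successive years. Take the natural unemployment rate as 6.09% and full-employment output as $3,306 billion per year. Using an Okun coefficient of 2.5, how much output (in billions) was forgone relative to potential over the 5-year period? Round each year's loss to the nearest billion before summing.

Year 2006: gap = -2.5 × (10.63 - 6.09) = -11.35%, loss ≈ 3306 × 11.35/100 ≈ 375.
Year 2007: gap = -2.5 × (7.67 - 6.09) = -3.95%, loss ≈ 3306 × 3.95/100 ≈ 131.
Year 2008: gap = -2.5 × (7.36 - 6.09) = -3.175%, loss ≈ 3306 × 3.175/100 ≈ 105.
Year 2009: gap = -2.5 × (10.68 - 6.09) = -11.475%, loss ≈ 3306 × 11.475/100 ≈ 379.
Year 2010: gap = -2.5 × (9.32 - 6.09) = -8.075%, loss ≈ 3306 × 8.075/100 ≈ 267.
Total lost output = 375 + 131 + 105 + 379 + 267 = 1257 billion.

$1,257 billion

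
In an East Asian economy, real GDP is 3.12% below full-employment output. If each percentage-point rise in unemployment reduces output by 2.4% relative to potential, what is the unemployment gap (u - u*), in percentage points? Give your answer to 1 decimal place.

1.3 percentage points

Okun's law: output gap = -β × (u - u*), so u - u* = -(output gap)/β.
u - u* = -(-3.12)/2.4 = 1.3 percentage points.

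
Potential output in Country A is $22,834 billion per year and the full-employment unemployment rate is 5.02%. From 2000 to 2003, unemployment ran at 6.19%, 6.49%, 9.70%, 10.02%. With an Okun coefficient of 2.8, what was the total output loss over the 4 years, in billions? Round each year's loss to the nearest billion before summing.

Year 2000: gap = -2.8 × (6.19 - 5.02) = -3.276%, loss ≈ 22834 × 3.276/100 ≈ 748.
Year 2001: gap = -2.8 × (6.49 - 5.02) = -4.116%, loss ≈ 22834 × 4.116/100 ≈ 940.
Year 2002: gap = -2.8 × (9.7 - 5.02) = -13.104%, loss ≈ 22834 × 13.104/100 ≈ 2992.
Year 2003: gap = -2.8 × (10.02 - 5.02) = -14%, loss ≈ 22834 × 14/100 ≈ 3197.
Total lost output = 748 + 940 + 2992 + 3197 = 7877 billion.

$7,877 billion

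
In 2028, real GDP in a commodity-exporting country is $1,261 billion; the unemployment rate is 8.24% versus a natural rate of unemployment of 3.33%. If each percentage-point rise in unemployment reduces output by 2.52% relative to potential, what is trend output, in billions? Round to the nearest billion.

Unemployment gap = 8.24 - 3.33 = 4.91 points, so output gap = -2.52 × 4.91 = -12.3732%.
Since Y = Y* × (1 + gap/100), Y* = 1261/0.876268 ≈ 1439 billion.

$1,439 billion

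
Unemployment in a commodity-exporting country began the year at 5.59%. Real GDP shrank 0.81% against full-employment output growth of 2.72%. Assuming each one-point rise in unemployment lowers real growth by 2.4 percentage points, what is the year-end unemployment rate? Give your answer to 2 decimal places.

Growth-rate Okun's law: g_Y = g_Y* - β × Δu, so Δu = (g_Y* - g_Y)/β.
Δu = (2.72 + 0.81)/2.4 = 3.53/2.4 = 1.47 percentage points.
Year-end unemployment = 5.59 + 1.47 = 7.06%.

7.06%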